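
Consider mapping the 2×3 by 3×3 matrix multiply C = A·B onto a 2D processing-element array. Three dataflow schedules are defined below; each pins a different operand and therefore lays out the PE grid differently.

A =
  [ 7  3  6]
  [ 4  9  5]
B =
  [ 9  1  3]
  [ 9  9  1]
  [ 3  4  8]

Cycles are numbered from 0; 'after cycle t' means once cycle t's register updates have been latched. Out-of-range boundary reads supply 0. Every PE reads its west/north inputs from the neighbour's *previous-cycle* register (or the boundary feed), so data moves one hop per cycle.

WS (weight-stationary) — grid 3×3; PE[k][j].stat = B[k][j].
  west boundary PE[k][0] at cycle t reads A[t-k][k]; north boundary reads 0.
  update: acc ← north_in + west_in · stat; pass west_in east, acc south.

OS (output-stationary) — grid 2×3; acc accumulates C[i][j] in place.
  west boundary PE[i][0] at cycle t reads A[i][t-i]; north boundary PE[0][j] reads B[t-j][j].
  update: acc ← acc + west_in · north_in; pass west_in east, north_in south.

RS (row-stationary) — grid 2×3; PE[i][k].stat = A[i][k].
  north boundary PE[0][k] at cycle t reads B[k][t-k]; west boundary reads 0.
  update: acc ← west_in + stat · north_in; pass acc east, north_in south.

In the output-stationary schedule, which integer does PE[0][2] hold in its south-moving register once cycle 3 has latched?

Tracing OS — 2×3 array, target PE[0][2]:
  @0  [0,1]  acc 0  |  →0  ↓0
  @0  [0,2]  acc 0  |  →0  ↓0
  @1  [0,1]  acc 7  |  →7  ↓1
  @1  [0,2]  acc 0  |  →0  ↓0
  @2  [0,1]  acc 34  |  →3  ↓9
  @2  [0,2]  acc 21  |  →7  ↓3
  @3  [0,1]  acc 58  |  →6  ↓4
  @3  [0,2]  acc 24  |  →3  ↓1

register = 1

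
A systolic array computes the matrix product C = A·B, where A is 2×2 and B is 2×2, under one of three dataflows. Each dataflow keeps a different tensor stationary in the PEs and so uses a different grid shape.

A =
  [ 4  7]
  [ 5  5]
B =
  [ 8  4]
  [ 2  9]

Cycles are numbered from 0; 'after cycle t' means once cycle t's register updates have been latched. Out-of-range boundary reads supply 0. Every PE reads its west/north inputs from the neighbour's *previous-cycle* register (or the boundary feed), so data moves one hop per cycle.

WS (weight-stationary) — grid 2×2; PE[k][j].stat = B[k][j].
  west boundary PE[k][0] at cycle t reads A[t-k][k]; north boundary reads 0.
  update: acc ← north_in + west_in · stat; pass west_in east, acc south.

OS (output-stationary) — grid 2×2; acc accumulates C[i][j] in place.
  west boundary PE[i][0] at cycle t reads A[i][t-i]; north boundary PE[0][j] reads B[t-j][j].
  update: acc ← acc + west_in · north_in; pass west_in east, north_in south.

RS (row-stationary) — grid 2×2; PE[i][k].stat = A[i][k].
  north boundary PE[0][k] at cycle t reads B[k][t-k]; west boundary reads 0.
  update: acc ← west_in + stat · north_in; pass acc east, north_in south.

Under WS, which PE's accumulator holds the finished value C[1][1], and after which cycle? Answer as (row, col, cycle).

Under WS, C[1][1] lands at PE[1][1]:
  step 0 · PE1,1: acc=0; fwd→0 fwd↓0
  step 1 · PE1,1: acc=0; fwd→0 fwd↓0
  step 2 · PE1,1: acc=79; fwd→7 fwd↓79
  step 3 · PE1,1: acc=65; fwd→5 fwd↓65

(row, col, cycle) = (1, 1, 3)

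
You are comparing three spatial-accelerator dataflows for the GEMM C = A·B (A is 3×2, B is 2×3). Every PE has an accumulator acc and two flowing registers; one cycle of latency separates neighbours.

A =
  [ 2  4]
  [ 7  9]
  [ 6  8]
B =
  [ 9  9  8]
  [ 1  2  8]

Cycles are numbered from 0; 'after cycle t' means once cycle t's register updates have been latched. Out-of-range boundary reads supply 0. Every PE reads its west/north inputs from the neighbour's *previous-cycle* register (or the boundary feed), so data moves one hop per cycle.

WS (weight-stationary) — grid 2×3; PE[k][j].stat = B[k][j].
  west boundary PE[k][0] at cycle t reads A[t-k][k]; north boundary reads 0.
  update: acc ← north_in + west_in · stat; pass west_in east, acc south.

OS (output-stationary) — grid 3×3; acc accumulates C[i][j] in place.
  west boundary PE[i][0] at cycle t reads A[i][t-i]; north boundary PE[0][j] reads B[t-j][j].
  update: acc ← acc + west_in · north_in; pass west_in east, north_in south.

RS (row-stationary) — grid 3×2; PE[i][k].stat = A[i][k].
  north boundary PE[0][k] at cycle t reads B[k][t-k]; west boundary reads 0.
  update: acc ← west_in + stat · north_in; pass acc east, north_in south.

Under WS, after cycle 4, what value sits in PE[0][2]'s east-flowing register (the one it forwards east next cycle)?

Tracing WS — 2×3 array, target PE[0][2]:
  0: (0,1).acc=0  regs=<0,0>
  0: (0,2).acc=0  regs=<0,0>
  1: (0,1).acc=18  regs=<2,18>
  1: (0,2).acc=0  regs=<0,0>
  2: (0,1).acc=63  regs=<7,63>
  2: (0,2).acc=16  regs=<2,16>
  3: (0,1).acc=54  regs=<6,54>
  3: (0,2).acc=56  regs=<7,56>
  4: (0,1).acc=0  regs=<0,0>
  4: (0,2).acc=48  regs=<6,48>

register = 6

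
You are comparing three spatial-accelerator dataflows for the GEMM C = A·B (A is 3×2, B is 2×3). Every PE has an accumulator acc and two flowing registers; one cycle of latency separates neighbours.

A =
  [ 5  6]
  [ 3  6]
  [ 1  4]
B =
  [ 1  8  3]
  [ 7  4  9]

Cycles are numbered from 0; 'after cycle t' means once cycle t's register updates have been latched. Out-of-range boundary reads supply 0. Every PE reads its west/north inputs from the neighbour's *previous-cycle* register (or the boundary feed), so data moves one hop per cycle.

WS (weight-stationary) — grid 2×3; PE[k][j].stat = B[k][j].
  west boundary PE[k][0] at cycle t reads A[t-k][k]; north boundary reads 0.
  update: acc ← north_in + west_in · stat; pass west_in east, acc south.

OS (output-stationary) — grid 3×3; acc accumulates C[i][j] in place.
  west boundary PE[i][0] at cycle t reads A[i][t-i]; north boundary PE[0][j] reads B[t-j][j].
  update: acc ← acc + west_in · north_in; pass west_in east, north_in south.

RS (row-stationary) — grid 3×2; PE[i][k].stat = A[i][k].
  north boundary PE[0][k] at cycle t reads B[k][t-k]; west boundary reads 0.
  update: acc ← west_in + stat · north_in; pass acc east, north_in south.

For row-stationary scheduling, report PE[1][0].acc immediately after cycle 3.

RS on a 3×2 grid — tracing PE[1][0] and its feeders:
  c0 r0c0: 5 / 5 / 1
  c0 r1c0: 0 / 0 / 0
  c1 r0c0: 40 / 40 / 8
  c1 r1c0: 3 / 3 / 1
  c2 r0c0: 15 / 15 / 3
  c2 r1c0: 24 / 24 / 8
  c3 r0c0: 0 / 0 / 0
  c3 r1c0: 9 / 9 / 3

PE[1][0].acc = 9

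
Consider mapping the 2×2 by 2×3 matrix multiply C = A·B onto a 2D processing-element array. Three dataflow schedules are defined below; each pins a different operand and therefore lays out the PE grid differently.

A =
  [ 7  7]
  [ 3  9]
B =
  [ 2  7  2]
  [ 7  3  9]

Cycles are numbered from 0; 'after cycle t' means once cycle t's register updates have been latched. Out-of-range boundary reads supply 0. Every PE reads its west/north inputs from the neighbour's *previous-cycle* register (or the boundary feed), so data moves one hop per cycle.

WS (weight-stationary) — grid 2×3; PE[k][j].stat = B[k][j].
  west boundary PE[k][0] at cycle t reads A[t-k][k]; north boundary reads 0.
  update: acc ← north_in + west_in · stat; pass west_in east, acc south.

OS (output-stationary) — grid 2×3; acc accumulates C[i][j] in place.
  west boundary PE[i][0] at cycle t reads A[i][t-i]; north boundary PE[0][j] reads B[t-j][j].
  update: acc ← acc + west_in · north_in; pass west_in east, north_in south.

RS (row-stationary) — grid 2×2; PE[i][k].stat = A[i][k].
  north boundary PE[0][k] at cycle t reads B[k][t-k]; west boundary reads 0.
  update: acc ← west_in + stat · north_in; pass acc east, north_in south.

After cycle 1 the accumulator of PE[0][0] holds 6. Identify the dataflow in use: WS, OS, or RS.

dataflow = WS

WS (2×3 grid), PE[0][0]:
  after 0 — PE[0][0] acc=14, pass-E 7, pass-S 14
  after 1 — PE[0][0] acc=6, pass-E 3, pass-S 6
OS (2×3 grid), PE[0][0]:
  after 0 — PE[0][0] acc=14, pass-E 7, pass-S 2
  after 1 — PE[0][0] acc=63, pass-E 7, pass-S 7
RS (2×2 grid), PE[0][0]:
  after 0 — PE[0][0] acc=14, pass-E 14, pass-S 2
  after 1 — PE[0][0] acc=49, pass-E 49, pass-S 7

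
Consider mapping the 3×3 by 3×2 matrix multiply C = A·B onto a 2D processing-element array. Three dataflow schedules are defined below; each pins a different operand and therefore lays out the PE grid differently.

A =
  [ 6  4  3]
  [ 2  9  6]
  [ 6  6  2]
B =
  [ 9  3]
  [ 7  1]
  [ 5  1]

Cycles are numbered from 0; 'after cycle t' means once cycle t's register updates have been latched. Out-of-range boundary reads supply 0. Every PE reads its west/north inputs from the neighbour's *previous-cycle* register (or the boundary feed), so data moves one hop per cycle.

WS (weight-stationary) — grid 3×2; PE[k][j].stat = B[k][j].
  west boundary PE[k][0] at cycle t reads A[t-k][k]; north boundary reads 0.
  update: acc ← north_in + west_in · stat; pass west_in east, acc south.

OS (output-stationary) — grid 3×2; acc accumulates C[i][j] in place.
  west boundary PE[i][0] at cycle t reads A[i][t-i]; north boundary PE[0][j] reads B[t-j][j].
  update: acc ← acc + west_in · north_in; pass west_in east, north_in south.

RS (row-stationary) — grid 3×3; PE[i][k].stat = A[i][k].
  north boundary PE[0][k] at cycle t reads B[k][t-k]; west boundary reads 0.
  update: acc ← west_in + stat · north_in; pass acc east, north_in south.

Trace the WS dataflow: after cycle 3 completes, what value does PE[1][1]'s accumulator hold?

PE[1][1].acc = 15

WS 3×2: PE[1][1] cycle-by-cycle (with neighbour feeds):
  @0  [0,1]  acc 0  |  →0  ↓0
  @0  [1,0]  acc 0  |  →0  ↓0
  @0  [1,1]  acc 0  |  →0  ↓0
  @1  [0,1]  acc 18  |  →6  ↓18
  @1  [1,0]  acc 82  |  →4  ↓82
  @1  [1,1]  acc 0  |  →0  ↓0
  @2  [0,1]  acc 6  |  →2  ↓6
  @2  [1,0]  acc 81  |  →9  ↓81
  @2  [1,1]  acc 22  |  →4  ↓22
  @3  [0,1]  acc 18  |  →6  ↓18
  @3  [1,0]  acc 96  |  →6  ↓96
  @3  [1,1]  acc 15  |  →9  ↓15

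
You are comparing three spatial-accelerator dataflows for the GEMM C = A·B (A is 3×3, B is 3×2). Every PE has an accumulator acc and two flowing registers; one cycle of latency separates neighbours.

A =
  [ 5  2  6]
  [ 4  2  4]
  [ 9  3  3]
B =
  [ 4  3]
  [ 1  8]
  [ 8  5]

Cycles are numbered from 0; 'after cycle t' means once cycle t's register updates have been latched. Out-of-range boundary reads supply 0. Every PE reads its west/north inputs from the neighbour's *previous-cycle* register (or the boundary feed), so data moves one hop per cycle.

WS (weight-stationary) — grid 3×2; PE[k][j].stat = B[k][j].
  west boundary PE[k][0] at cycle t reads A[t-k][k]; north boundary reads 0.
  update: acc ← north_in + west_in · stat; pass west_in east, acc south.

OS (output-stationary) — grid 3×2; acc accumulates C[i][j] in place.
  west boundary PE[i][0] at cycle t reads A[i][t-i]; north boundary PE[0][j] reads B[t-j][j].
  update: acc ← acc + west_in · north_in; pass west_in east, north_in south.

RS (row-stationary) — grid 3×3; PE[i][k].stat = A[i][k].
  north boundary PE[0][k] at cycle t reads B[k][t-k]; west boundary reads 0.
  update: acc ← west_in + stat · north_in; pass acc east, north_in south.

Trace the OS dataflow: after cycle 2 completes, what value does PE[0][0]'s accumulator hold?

PE[0][0].acc = 70

OS 3×2: PE[0][0] cycle-by-cycle (with neighbour feeds):
  @0  [0,0]  acc 20  |  →5  ↓4
  @1  [0,0]  acc 22  |  →2  ↓1
  @2  [0,0]  acc 70  |  →6  ↓8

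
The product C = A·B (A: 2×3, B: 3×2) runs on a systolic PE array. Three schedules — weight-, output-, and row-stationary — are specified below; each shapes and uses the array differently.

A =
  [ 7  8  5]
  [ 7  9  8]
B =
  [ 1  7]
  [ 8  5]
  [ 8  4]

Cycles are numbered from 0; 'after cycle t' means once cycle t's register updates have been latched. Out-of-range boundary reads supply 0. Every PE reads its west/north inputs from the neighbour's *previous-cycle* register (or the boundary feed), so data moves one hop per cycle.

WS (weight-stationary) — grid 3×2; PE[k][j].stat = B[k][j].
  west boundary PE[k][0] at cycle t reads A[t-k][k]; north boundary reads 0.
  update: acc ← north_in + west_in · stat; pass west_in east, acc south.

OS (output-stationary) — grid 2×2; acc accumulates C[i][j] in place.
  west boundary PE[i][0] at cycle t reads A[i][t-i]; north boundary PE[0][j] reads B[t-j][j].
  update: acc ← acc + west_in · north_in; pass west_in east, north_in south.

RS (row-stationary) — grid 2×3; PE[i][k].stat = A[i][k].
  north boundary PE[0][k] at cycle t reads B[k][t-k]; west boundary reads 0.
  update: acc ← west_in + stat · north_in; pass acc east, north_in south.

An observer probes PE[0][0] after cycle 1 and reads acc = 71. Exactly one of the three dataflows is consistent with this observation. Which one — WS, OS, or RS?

dataflow = OS

WS (3×2 grid), PE[0][0]:
  t=0 PE[0][0]: acc=7 h=7 v=7
  t=1 PE[0][0]: acc=7 h=7 v=7
OS (2×2 grid), PE[0][0]:
  t=0 PE[0][0]: acc=7 h=7 v=1
  t=1 PE[0][0]: acc=71 h=8 v=8
RS (2×3 grid), PE[0][0]:
  t=0 PE[0][0]: acc=7 h=7 v=1
  t=1 PE[0][0]: acc=49 h=49 v=7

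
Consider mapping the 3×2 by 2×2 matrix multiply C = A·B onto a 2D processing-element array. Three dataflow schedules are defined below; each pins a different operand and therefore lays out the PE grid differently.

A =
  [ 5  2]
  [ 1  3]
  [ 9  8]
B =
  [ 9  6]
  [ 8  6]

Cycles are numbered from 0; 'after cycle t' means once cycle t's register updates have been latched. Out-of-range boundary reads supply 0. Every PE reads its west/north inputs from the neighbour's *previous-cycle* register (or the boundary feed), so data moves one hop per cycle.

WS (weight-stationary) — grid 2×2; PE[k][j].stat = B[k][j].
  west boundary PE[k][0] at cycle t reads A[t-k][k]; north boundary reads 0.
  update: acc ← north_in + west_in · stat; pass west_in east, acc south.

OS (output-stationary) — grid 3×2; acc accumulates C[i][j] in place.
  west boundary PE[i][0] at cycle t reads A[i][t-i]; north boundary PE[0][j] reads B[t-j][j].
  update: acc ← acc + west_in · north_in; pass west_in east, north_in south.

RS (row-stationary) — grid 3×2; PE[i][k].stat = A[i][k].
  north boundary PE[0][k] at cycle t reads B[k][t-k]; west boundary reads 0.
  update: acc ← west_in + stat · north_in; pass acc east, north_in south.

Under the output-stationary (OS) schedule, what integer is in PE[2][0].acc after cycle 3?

PE[2][0].acc = 145

OS (3×2). Following PE[2][0] plus its west/north inputs:
  [0] (1,0) acc=0 (h:0 v:0)
  [0] (2,0) acc=0 (h:0 v:0)
  [1] (1,0) acc=9 (h:1 v:9)
  [1] (2,0) acc=0 (h:0 v:0)
  [2] (1,0) acc=33 (h:3 v:8)
  [2] (2,0) acc=81 (h:9 v:9)
  [3] (1,0) acc=33 (h:0 v:0)
  [3] (2,0) acc=145 (h:8 v:8)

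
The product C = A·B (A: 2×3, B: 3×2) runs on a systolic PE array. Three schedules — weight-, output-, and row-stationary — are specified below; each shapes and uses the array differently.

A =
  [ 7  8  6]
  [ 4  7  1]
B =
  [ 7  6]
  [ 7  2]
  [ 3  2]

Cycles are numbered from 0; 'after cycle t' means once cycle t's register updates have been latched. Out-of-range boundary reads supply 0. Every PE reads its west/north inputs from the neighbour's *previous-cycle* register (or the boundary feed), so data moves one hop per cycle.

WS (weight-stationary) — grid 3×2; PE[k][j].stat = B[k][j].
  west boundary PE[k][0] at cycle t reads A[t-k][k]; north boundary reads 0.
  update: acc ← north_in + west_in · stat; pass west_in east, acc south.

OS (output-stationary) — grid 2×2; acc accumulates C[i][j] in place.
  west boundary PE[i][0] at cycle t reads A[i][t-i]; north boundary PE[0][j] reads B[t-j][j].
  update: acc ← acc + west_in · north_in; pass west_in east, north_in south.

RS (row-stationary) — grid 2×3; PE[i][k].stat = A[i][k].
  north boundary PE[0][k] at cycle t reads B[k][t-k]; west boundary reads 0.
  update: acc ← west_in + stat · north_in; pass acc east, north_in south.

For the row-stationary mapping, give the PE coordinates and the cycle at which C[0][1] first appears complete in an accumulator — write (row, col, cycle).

(row, col, cycle) = (0, 2, 3)

Under RS, C[0][1] lands at PE[0][2]:
  @0  [0,2]  acc 0  |  →0  ↓0
  @1  [0,2]  acc 0  |  →0  ↓0
  @2  [0,2]  acc 123  |  →123  ↓3
  @3  [0,2]  acc 70  |  →70  ↓2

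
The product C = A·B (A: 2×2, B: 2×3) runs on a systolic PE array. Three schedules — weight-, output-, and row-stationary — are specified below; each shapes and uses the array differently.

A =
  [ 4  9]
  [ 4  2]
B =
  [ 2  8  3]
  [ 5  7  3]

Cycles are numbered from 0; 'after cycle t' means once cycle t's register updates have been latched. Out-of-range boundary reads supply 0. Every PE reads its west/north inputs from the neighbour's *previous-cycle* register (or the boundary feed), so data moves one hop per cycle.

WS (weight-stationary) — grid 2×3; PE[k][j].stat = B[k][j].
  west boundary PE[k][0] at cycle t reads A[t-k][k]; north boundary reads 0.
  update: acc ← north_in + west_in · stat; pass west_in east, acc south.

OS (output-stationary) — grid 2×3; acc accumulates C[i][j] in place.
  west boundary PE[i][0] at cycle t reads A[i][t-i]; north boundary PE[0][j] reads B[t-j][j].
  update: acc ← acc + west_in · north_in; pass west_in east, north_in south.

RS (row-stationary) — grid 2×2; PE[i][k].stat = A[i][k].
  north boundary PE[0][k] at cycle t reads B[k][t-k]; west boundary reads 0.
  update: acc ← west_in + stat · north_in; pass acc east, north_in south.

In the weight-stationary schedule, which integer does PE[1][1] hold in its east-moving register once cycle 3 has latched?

WS 2×3: PE[1][1] cycle-by-cycle (with neighbour feeds):
  after 0 — PE[0][1] acc=0, pass-E 0, pass-S 0
  after 0 — PE[1][0] acc=0, pass-E 0, pass-S 0
  after 0 — PE[1][1] acc=0, pass-E 0, pass-S 0
  after 1 — PE[0][1] acc=32, pass-E 4, pass-S 32
  after 1 — PE[1][0] acc=53, pass-E 9, pass-S 53
  after 1 — PE[1][1] acc=0, pass-E 0, pass-S 0
  after 2 — PE[0][1] acc=32, pass-E 4, pass-S 32
  after 2 — PE[1][0] acc=18, pass-E 2, pass-S 18
  after 2 — PE[1][1] acc=95, pass-E 9, pass-S 95
  after 3 — PE[0][1] acc=0, pass-E 0, pass-S 0
  after 3 — PE[1][0] acc=0, pass-E 0, pass-S 0
  after 3 — PE[1][1] acc=46, pass-E 2, pass-S 46

register = 2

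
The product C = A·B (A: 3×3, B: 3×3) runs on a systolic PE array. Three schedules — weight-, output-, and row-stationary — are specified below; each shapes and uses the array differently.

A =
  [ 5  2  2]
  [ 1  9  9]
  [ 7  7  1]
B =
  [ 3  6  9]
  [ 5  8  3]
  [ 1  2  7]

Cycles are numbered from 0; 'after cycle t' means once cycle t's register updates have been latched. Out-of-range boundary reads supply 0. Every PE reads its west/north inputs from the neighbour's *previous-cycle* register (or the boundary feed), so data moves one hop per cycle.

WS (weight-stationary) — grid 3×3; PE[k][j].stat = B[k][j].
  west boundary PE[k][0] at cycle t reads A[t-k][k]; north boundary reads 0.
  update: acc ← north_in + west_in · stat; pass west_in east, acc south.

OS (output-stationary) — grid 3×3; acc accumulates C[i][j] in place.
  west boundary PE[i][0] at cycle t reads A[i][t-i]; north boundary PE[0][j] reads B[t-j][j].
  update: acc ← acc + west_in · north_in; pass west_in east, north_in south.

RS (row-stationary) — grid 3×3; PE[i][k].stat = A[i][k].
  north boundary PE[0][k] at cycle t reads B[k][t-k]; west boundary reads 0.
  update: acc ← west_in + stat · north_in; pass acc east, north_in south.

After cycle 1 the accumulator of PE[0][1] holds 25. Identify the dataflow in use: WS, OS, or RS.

dataflow = RS

Under WS (3×3), PE[0][1]:
  t=0 PE[0][1]: acc=0 h=0 v=0
  t=1 PE[0][1]: acc=30 h=5 v=30
Under OS (3×3), PE[0][1]:
  t=0 PE[0][1]: acc=0 h=0 v=0
  t=1 PE[0][1]: acc=30 h=5 v=6
Under RS (3×3), PE[0][1]:
  t=0 PE[0][1]: acc=0 h=0 v=0
  t=1 PE[0][1]: acc=25 h=25 v=5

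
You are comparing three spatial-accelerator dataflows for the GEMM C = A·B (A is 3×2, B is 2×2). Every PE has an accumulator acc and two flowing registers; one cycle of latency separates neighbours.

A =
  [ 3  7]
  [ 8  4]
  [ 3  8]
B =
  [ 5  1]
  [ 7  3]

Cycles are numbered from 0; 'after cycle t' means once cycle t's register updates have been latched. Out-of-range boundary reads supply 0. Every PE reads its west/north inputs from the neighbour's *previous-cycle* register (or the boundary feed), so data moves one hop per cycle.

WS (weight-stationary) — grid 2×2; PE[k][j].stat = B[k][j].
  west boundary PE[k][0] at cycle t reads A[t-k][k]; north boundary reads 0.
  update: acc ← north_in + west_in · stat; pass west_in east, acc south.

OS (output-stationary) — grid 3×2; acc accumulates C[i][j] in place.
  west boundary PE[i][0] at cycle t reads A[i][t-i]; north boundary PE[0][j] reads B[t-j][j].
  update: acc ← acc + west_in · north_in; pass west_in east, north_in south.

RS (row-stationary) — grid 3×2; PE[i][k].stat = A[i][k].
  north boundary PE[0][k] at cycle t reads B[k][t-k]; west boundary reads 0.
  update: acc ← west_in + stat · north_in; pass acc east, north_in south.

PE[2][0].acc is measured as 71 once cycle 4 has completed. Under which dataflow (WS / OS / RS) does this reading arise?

— WS: 2×2 array has no PE[2][0].
Under OS (3×2), PE[2][0]:
  0: (2,0).acc=0  regs=<0,0>
  1: (2,0).acc=0  regs=<0,0>
  2: (2,0).acc=15  regs=<3,5>
  3: (2,0).acc=71  regs=<8,7>
  4: (2,0).acc=71  regs=<0,0>
Under RS (3×2), PE[2][0]:
  0: (2,0).acc=0  regs=<0,0>
  1: (2,0).acc=0  regs=<0,0>
  2: (2,0).acc=15  regs=<15,5>
  3: (2,0).acc=3  regs=<3,1>
  4: (2,0).acc=0  regs=<0,0>

dataflow = OS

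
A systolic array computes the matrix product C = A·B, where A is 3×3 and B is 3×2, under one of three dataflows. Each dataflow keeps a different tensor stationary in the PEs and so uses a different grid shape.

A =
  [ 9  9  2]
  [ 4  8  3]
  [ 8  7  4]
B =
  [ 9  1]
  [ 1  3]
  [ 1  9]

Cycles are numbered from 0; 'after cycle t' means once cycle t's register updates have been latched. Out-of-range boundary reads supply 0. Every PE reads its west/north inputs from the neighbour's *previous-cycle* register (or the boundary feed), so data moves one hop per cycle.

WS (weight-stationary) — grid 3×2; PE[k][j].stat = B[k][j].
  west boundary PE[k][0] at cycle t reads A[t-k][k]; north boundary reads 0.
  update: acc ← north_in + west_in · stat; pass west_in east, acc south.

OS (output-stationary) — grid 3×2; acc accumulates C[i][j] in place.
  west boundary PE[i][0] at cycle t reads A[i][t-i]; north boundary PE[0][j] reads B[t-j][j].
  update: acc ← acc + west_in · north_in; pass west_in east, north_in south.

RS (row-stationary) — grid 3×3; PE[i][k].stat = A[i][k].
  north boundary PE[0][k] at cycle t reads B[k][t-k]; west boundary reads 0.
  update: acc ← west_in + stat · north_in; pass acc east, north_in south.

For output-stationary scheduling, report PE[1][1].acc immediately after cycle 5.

Tracing OS — 3×2 array, target PE[1][1]:
  @0  [0,1]  acc 0  |  →0  ↓0
  @0  [1,0]  acc 0  |  →0  ↓0
  @0  [1,1]  acc 0  |  →0  ↓0
  @1  [0,1]  acc 9  |  →9  ↓1
  @1  [1,0]  acc 36  |  →4  ↓9
  @1  [1,1]  acc 0  |  →0  ↓0
  @2  [0,1]  acc 36  |  →9  ↓3
  @2  [1,0]  acc 44  |  →8  ↓1
  @2  [1,1]  acc 4  |  →4  ↓1
  @3  [0,1]  acc 54  |  →2  ↓9
  @3  [1,0]  acc 47  |  →3  ↓1
  @3  [1,1]  acc 28  |  →8  ↓3
  @4  [0,1]  acc 54  |  →0  ↓0
  @4  [1,0]  acc 47  |  →0  ↓0
  @4  [1,1]  acc 55  |  →3  ↓9
  @5  [0,1]  acc 54  |  →0  ↓0
  @5  [1,0]  acc 47  |  →0  ↓0
  @5  [1,1]  acc 55  |  →0  ↓0

PE[1][1].acc = 55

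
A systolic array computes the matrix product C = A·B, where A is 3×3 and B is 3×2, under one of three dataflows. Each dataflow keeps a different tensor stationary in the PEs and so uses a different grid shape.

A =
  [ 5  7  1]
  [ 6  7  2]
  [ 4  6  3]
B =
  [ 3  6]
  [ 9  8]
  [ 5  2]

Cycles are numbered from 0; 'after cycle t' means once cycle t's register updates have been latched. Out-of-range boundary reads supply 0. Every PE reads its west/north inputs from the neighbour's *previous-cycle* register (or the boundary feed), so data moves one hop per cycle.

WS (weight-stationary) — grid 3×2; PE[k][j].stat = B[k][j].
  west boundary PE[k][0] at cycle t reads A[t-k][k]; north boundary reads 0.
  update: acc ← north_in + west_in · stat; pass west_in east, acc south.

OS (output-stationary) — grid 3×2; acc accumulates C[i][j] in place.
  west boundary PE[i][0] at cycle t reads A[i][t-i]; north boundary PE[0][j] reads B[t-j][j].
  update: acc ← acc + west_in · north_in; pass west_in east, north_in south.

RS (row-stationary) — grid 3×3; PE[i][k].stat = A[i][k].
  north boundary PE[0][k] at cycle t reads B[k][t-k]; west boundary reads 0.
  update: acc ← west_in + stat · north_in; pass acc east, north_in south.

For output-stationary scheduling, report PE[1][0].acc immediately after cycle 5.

OS 3×2: PE[1][0] cycle-by-cycle (with neighbour feeds):
  cycle 0: PE[0][0] → acc 15, east 5, south 3
  cycle 0: PE[1][0] → acc 0, east 0, south 0
  cycle 1: PE[0][0] → acc 78, east 7, south 9
  cycle 1: PE[1][0] → acc 18, east 6, south 3
  cycle 2: PE[0][0] → acc 83, east 1, south 5
  cycle 2: PE[1][0] → acc 81, east 7, south 9
  cycle 3: PE[0][0] → acc 83, east 0, south 0
  cycle 3: PE[1][0] → acc 91, east 2, south 5
  cycle 4: PE[0][0] → acc 83, east 0, south 0
  cycle 4: PE[1][0] → acc 91, east 0, south 0
  cycle 5: PE[0][0] → acc 83, east 0, south 0
  cycle 5: PE[1][0] → acc 91, east 0, south 0

PE[1][0].acc = 91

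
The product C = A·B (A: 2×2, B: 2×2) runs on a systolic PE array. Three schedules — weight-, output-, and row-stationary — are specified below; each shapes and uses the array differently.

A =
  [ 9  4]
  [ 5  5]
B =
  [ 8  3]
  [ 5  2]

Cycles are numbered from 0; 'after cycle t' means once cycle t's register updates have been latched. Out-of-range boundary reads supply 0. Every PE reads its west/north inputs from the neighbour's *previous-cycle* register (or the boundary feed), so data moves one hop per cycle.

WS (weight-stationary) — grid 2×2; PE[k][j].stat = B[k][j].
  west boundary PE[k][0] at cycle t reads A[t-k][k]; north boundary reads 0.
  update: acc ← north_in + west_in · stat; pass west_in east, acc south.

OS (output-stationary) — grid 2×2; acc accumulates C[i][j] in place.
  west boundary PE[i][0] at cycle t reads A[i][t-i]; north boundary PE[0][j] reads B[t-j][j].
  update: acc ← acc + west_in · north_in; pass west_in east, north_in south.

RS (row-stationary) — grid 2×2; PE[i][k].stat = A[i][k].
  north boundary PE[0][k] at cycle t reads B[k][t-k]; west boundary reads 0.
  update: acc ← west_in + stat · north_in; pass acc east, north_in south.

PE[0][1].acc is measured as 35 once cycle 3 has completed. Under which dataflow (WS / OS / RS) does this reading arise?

— WS: 2×2; PE[0][1] trace:
  0: (0,1).acc=0  regs=<0,0>
  1: (0,1).acc=27  regs=<9,27>
  2: (0,1).acc=15  regs=<5,15>
  3: (0,1).acc=0  regs=<0,0>
— OS: 2×2; PE[0][1] trace:
  0: (0,1).acc=0  regs=<0,0>
  1: (0,1).acc=27  regs=<9,3>
  2: (0,1).acc=35  regs=<4,2>
  3: (0,1).acc=35  regs=<0,0>
— RS: 2×2; PE[0][1] trace:
  0: (0,1).acc=0  regs=<0,0>
  1: (0,1).acc=92  regs=<92,5>
  2: (0,1).acc=35  regs=<35,2>
  3: (0,1).acc=0  regs=<0,0>

dataflow = OS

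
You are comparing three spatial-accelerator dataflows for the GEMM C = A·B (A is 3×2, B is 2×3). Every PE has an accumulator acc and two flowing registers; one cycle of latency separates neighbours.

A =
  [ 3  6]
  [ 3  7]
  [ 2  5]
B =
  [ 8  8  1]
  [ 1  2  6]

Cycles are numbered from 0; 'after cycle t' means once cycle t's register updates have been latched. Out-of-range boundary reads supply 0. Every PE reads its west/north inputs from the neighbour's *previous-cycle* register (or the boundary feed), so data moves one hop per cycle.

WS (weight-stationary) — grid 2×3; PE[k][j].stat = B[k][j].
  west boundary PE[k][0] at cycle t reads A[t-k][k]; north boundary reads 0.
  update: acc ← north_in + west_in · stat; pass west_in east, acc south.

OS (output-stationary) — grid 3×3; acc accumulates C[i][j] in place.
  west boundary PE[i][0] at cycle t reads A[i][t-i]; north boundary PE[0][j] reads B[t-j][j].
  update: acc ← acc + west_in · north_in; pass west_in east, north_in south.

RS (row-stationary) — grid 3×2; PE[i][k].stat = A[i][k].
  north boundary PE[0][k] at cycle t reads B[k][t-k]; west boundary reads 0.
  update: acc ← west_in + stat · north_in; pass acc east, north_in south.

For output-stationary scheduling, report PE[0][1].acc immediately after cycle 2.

OS (3×3). Following PE[0][1] plus its west/north inputs:
  t=0 PE[0][0]: acc=24 h=3 v=8
  t=0 PE[0][1]: acc=0 h=0 v=0
  t=1 PE[0][0]: acc=30 h=6 v=1
  t=1 PE[0][1]: acc=24 h=3 v=8
  t=2 PE[0][0]: acc=30 h=0 v=0
  t=2 PE[0][1]: acc=36 h=6 v=2

PE[0][1].acc = 36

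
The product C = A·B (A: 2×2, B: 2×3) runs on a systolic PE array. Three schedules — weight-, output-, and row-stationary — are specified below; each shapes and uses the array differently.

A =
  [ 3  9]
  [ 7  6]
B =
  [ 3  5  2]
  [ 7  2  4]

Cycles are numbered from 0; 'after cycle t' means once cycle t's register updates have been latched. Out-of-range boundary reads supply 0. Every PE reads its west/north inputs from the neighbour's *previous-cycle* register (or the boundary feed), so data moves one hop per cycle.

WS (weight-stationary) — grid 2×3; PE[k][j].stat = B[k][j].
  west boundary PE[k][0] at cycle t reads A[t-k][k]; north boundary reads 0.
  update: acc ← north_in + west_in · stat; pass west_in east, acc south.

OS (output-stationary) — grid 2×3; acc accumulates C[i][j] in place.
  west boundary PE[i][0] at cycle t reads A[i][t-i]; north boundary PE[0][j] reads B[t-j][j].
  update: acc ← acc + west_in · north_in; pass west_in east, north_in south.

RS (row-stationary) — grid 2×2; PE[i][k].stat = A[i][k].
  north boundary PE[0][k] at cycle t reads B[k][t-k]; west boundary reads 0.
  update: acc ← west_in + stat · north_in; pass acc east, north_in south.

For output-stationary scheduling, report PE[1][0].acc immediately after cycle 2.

OS 2×3: PE[1][0] cycle-by-cycle (with neighbour feeds):
  after 0 — PE[0][0] acc=9, pass-E 3, pass-S 3
  after 0 — PE[1][0] acc=0, pass-E 0, pass-S 0
  after 1 — PE[0][0] acc=72, pass-E 9, pass-S 7
  after 1 — PE[1][0] acc=21, pass-E 7, pass-S 3
  after 2 — PE[0][0] acc=72, pass-E 0, pass-S 0
  after 2 — PE[1][0] acc=63, pass-E 6, pass-S 7

PE[1][0].acc = 63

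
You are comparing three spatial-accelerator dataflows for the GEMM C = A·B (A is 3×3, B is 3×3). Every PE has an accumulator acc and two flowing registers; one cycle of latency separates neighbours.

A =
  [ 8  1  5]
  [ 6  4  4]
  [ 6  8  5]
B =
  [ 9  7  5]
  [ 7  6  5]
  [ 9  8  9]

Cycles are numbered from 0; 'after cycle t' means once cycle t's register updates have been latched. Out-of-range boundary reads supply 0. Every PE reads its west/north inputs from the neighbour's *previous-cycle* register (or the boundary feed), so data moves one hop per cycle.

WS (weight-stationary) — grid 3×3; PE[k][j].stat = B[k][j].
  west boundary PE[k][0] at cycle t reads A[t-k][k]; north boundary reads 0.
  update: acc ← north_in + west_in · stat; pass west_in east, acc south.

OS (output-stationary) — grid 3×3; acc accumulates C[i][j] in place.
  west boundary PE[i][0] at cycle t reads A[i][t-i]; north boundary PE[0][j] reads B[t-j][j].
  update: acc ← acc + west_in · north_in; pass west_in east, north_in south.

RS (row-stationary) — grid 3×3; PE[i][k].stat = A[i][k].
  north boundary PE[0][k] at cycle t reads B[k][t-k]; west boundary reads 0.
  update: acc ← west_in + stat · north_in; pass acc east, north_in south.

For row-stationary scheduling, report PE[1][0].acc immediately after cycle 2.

RS 3×3: PE[1][0] cycle-by-cycle (with neighbour feeds):
  t=0 PE[0][0]: acc=72 h=72 v=9
  t=0 PE[1][0]: acc=0 h=0 v=0
  t=1 PE[0][0]: acc=56 h=56 v=7
  t=1 PE[1][0]: acc=54 h=54 v=9
  t=2 PE[0][0]: acc=40 h=40 v=5
  t=2 PE[1][0]: acc=42 h=42 v=7

PE[1][0].acc = 42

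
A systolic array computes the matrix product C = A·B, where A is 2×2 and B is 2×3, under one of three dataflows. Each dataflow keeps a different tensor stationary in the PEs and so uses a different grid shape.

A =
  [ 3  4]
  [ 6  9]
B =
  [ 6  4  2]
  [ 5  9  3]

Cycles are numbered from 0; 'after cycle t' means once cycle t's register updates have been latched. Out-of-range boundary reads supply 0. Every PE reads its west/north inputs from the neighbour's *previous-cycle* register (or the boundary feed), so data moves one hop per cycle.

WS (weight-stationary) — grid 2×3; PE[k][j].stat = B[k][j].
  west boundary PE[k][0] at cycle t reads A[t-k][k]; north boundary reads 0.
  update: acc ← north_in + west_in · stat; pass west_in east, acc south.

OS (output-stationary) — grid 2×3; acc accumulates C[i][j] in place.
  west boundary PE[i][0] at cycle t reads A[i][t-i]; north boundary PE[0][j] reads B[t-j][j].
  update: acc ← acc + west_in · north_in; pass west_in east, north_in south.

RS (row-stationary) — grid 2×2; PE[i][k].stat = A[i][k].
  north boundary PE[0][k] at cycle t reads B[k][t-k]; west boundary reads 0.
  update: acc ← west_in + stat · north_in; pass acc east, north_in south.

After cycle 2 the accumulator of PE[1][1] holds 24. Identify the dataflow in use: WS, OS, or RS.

dataflow = OS

WS [2×3] PE[1][1] across cycles:
  [0] (1,1) acc=0 (h:0 v:0)
  [1] (1,1) acc=0 (h:0 v:0)
  [2] (1,1) acc=48 (h:4 v:48)
OS [2×3] PE[1][1] across cycles:
  [0] (1,1) acc=0 (h:0 v:0)
  [1] (1,1) acc=0 (h:0 v:0)
  [2] (1,1) acc=24 (h:6 v:4)
RS [2×2] PE[1][1] across cycles:
  [0] (1,1) acc=0 (h:0 v:0)
  [1] (1,1) acc=0 (h:0 v:0)
  [2] (1,1) acc=81 (h:81 v:5)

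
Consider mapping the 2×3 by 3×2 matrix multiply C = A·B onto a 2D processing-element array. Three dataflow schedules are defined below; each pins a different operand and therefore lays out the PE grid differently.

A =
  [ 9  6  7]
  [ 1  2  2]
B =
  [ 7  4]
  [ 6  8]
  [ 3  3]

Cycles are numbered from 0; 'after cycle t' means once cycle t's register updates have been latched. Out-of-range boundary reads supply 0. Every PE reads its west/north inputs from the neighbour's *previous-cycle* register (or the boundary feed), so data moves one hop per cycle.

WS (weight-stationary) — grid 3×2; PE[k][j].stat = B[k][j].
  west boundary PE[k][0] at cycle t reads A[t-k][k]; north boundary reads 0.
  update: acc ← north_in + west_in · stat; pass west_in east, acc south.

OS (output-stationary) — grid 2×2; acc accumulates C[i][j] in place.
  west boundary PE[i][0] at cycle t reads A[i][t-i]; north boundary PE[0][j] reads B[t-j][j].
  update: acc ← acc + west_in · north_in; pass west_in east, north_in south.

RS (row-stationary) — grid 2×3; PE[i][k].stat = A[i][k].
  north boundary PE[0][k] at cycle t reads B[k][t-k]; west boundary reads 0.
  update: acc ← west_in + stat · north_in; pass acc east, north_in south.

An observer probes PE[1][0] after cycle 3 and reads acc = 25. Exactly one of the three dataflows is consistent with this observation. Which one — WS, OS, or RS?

WS [3×2] PE[1][0] across cycles:
  [0] (1,0) acc=0 (h:0 v:0)
  [1] (1,0) acc=99 (h:6 v:99)
  [2] (1,0) acc=19 (h:2 v:19)
  [3] (1,0) acc=0 (h:0 v:0)
OS [2×2] PE[1][0] across cycles:
  [0] (1,0) acc=0 (h:0 v:0)
  [1] (1,0) acc=7 (h:1 v:7)
  [2] (1,0) acc=19 (h:2 v:6)
  [3] (1,0) acc=25 (h:2 v:3)
RS [2×3] PE[1][0] across cycles:
  [0] (1,0) acc=0 (h:0 v:0)
  [1] (1,0) acc=7 (h:7 v:7)
  [2] (1,0) acc=4 (h:4 v:4)
  [3] (1,0) acc=0 (h:0 v:0)

dataflow = OS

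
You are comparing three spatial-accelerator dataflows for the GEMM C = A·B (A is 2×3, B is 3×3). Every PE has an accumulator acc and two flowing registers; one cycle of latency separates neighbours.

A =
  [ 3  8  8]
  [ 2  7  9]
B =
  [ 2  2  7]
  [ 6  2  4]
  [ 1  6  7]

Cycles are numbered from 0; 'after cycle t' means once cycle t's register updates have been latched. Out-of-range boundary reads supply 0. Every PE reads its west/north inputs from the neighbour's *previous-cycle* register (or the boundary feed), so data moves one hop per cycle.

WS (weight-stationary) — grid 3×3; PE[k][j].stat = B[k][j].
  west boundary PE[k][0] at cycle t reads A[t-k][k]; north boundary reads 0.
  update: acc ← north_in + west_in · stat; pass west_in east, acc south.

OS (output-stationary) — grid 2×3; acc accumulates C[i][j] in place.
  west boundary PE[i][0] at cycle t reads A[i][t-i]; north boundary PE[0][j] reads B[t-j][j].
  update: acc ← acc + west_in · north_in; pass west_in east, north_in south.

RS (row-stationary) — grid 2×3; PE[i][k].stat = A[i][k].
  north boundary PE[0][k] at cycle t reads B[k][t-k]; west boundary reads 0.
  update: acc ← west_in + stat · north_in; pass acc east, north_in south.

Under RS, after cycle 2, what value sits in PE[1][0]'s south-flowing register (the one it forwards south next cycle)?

Tracing RS — 2×3 array, target PE[1][0]:
  step 0 · PE0,0: acc=6; fwd→6 fwd↓2
  step 0 · PE1,0: acc=0; fwd→0 fwd↓0
  step 1 · PE0,0: acc=6; fwd→6 fwd↓2
  step 1 · PE1,0: acc=4; fwd→4 fwd↓2
  step 2 · PE0,0: acc=21; fwd→21 fwd↓7
  step 2 · PE1,0: acc=4; fwd→4 fwd↓2

register = 2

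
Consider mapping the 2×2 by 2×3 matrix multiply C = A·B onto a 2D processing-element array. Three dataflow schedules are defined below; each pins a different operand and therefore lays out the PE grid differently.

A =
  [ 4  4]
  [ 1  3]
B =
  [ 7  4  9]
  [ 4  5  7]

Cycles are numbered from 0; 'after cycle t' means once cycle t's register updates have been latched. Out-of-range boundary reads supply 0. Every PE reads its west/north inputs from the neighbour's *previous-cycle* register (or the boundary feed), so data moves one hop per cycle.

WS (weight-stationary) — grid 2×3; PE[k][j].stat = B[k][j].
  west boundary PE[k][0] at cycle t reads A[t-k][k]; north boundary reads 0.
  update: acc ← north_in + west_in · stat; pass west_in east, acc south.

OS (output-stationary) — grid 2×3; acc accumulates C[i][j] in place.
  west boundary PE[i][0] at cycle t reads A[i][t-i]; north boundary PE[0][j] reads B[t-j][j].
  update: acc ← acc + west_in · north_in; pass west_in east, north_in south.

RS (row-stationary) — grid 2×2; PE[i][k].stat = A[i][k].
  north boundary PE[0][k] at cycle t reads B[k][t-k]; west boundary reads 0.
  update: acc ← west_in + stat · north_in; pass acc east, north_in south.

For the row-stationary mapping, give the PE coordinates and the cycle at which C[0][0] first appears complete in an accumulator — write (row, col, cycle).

RS: C[0][0] accumulates in PE[0][1]:
  t=0 PE[0][1]: acc=0 h=0 v=0
  t=1 PE[0][1]: acc=44 h=44 v=4

(row, col, cycle) = (0, 1, 1)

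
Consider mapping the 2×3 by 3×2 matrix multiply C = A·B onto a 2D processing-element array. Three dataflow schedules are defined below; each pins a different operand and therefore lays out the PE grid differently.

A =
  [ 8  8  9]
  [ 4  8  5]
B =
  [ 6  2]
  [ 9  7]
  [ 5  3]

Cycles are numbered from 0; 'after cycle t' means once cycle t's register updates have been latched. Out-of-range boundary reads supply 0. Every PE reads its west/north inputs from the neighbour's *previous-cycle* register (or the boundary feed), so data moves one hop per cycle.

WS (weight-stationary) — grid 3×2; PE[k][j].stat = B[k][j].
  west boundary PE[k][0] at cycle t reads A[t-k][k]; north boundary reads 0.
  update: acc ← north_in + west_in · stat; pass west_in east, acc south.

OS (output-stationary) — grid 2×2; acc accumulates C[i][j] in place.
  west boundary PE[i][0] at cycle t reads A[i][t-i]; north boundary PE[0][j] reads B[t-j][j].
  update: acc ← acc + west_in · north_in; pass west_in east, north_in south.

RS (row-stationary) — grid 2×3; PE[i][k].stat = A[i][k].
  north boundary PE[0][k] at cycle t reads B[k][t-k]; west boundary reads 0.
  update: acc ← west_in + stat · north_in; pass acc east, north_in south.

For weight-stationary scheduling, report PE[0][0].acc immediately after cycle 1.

PE[0][0].acc = 24

WS (3×2). Following PE[0][0] plus its west/north inputs:
  t=0 PE[0][0]: acc=48 h=8 v=48
  t=1 PE[0][0]: acc=24 h=4 v=24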